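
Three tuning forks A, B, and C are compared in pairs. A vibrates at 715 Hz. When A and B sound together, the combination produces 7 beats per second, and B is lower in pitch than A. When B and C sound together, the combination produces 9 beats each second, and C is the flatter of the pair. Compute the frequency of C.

B is below A, so f_B = 715 − 7 = 708 Hz.
C is below B, so f_C = 708 − 9 = 699 Hz.

699 Hz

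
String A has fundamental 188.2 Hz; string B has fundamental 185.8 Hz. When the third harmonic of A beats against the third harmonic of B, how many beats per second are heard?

7.2 Hz

Third harmonic of the first: 3·188.2 = 564.6 Hz.
Third harmonic of the second: 3·185.8 = 557.4 Hz.
f_beat = |564.6 − 557.4| = 7.2 Hz.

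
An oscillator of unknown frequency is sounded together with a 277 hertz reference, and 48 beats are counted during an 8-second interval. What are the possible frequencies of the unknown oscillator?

271 Hz or 283 Hz

Beat frequency = 48/8 = 6 Hz.
|f − 277| = 6, so f = 277 ± 6.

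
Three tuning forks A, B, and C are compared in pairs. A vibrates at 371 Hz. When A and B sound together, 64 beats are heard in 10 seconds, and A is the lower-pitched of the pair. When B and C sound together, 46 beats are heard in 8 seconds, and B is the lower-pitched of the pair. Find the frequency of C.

383.15 Hz

A–B: Beat frequency = 64/10 = 6.4 Hz.
B is above A, so f_B = 371 + 6.4 = 377.4 Hz.
B–C: Beat frequency = 46/8 = 5.75 Hz.
C is above B, so f_C = 377.4 + 5.75 = 383.15 Hz.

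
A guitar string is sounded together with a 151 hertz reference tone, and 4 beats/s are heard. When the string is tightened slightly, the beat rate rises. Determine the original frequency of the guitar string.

|f − 151| = 4, so the guitar string was at either 147 Hz or 155 Hz.
Increasing tension raises a string's frequency; the adjustment raises the guitar string's frequency.
The beat rate rose, so the adjustment moved the guitar string further from 151 Hz — it was already above the reference.

155 Hz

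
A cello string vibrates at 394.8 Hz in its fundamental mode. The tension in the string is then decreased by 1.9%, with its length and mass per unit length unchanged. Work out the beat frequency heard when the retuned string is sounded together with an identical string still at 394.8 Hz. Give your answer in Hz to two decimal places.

3.77 Hz

For a string, f ∝ √T, so the new frequency is 394.8·√0.981 = 391.0314 Hz.
f_beat = |391.0314 − 394.8| = 3.77 Hz.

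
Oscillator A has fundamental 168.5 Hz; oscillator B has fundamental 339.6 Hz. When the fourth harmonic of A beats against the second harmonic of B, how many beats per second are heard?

5.2 Hz

Fourth harmonic of the first: 4·168.5 = 674.0 Hz.
Second harmonic of the second: 2·339.6 = 679.2 Hz.
f_beat = |674.0 − 679.2| = 5.2 Hz.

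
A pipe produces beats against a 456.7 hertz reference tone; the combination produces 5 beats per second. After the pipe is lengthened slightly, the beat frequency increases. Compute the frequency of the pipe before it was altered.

451.7 Hz

|f − 456.7| = 5, so the pipe was at either 451.7 Hz or 461.7 Hz.
A longer pipe has a lower fundamental; the adjustment lowers the pipe's frequency.
The beat rate rose, so the adjustment moved the pipe further from 456.7 Hz — it was already below the reference.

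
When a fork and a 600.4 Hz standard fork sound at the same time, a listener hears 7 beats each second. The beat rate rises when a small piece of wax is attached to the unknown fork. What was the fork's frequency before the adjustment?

|f − 600.4| = 7, so the fork was at either 593.4 Hz or 607.4 Hz.
Loading a fork with wax lowers its frequency; the adjustment lowers the fork's frequency.
The beat rate rose, so the adjustment moved the fork further from 600.4 Hz — it was already below the reference.

593.4 Hz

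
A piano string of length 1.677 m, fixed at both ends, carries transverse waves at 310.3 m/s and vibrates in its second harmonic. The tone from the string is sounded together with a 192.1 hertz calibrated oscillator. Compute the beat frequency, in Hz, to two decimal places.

7.07 Hz

For a string fixed at both ends, f_n = n·v/(2L) = 2·310.3/(2·1.677) = 185.0328 Hz.
f_beat = |185.0328 − 192.1| = 7.07 Hz.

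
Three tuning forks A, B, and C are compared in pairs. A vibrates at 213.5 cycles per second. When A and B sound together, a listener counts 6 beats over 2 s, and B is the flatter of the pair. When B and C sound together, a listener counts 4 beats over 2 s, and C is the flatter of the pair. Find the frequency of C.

A–B: Beat frequency = 6/2 = 3 Hz.
B is below A, so f_B = 213.5 − 3 = 210.5 Hz.
B–C: Beat frequency = 4/2 = 2 Hz.
C is below B, so f_C = 210.5 − 2 = 208.5 Hz.

208.5 Hz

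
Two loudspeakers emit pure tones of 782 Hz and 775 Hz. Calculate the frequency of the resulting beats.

7 Hz

Beats arise from superposition of two nearby frequencies; the beat rate is |f₁ − f₂|.
|782 − 775| = 7 Hz.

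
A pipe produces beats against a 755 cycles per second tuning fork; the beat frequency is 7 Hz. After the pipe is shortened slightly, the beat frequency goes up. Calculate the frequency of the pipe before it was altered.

|f − 755| = 7, so the pipe was at either 748 Hz or 762 Hz.
A shorter pipe has a higher fundamental; the adjustment raises the pipe's frequency.
The beat rate rose, so the adjustment moved the pipe further from 755 Hz — it was already above the reference.

762 Hz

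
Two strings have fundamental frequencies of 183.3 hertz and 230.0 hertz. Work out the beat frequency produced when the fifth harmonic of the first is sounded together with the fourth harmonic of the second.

Fifth harmonic of the first: 5·183.3 = 916.5 Hz.
Fourth harmonic of the second: 4·230.0 = 920.0 Hz.
f_beat = |916.5 − 920.0| = 3.5 Hz.

3.5 Hz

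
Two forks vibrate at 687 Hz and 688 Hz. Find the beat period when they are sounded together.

f_beat = |687 − 688| = 1 Hz.
Beat period T = 1 / f_beat = 1 / 1 s.

1.000 s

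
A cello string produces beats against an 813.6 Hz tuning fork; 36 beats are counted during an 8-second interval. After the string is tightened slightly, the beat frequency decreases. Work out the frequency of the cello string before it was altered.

809.1 Hz

Beat frequency = 36/8 = 4.5 Hz.
|f − 813.6| = 4.5, so the cello string was at either 809.1 Hz or 818.1 Hz.
Increasing tension raises a string's frequency; the adjustment raises the cello string's frequency.
The beat rate fell, so the adjustment moved the cello string toward 813.6 Hz — it must have started below the reference.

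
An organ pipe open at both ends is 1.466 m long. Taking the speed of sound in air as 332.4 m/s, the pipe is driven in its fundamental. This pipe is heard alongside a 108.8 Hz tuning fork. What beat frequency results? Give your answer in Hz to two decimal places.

4.57 Hz

Open pipe: f_n = n·v/(2L) = 1·332.4/(2·1.466) = 113.3697 Hz.
f_beat = |113.3697 − 108.8| = 4.57 Hz.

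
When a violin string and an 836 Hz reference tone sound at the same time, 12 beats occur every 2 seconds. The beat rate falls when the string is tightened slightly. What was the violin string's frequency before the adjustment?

830 Hz

Beat frequency = 12/2 = 6 Hz.
|f − 836| = 6, so the violin string was at either 830 Hz or 842 Hz.
Increasing tension raises a string's frequency; the adjustment raises the violin string's frequency.
The beat rate fell, so the adjustment moved the violin string toward 836 Hz — it must have started below the reference.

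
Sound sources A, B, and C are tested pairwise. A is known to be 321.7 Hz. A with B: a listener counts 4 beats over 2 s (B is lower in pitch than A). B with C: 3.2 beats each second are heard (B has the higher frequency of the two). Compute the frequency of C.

316.5 Hz

A–B: Beat frequency = 4/2 = 2 Hz.
B is below A, so f_B = 321.7 − 2 = 319.7 Hz.
C is below B, so f_C = 319.7 − 3.2 = 316.5 Hz.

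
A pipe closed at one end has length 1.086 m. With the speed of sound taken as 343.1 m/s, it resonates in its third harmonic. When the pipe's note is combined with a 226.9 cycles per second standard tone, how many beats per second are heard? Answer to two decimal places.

Closed pipe (odd harmonics): f_n = n·v/(4L) = 3·343.1/(4·1.086) = 236.9475 Hz.
f_beat = |236.9475 − 226.9| = 10.05 Hz.

10.05 Hz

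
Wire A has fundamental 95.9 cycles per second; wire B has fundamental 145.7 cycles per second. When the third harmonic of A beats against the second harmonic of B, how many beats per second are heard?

Third harmonic of the first: 3·95.9 = 287.7 Hz.
Second harmonic of the second: 2·145.7 = 291.4 Hz.
f_beat = |287.7 − 291.4| = 3.7 Hz.

3.7 Hz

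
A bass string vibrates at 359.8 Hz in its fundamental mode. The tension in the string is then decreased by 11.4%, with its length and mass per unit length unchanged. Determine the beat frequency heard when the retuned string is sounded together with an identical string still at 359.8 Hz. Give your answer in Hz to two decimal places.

21.13 Hz

For a string, f ∝ √T, so the new frequency is 359.8·√0.886 = 338.6710 Hz.
f_beat = |338.6710 − 359.8| = 21.13 Hz.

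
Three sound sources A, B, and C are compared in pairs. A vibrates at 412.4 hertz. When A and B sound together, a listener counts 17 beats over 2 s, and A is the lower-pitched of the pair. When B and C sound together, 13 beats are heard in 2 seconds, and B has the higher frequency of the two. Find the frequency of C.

A–B: Beat frequency = 17/2 = 8.5 Hz.
B is above A, so f_B = 412.4 + 8.5 = 420.9 Hz.
B–C: Beat frequency = 13/2 = 6.5 Hz.
C is below B, so f_C = 420.9 − 6.5 = 414.4 Hz.

414.4 Hz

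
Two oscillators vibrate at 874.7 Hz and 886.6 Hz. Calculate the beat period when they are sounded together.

f_beat = |874.7 − 886.6| = 11.9 Hz.
Beat period T = 1 / f_beat = 1 / 11.9 s.

0.084 s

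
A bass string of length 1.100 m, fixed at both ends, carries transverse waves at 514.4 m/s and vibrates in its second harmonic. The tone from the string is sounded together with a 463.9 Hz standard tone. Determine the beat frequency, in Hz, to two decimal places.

3.74 Hz

For a string fixed at both ends, f_n = n·v/(2L) = 2·514.4/(2·1.100) = 467.6364 Hz.
f_beat = |467.6364 − 463.9| = 3.74 Hz.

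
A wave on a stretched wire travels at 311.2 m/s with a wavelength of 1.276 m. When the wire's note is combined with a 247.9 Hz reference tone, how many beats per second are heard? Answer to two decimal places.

Source frequency f = v/λ = 311.2/1.276 = 243.8871 Hz.
f_beat = |243.8871 − 247.9| = 4.01 Hz.

4.01 Hz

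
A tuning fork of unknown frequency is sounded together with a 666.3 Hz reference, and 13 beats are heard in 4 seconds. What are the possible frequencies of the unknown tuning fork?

663.05 Hz or 669.55 Hz

Beat frequency = 13/4 = 3.25 Hz.
|f − 666.3| = 3.25, so f = 666.3 ± 3.25.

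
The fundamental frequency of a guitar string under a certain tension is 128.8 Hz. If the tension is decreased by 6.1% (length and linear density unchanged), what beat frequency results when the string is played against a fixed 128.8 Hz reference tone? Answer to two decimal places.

For a string, f ∝ √T, so the new frequency is 128.8·√0.939 = 124.8098 Hz.
f_beat = |124.8098 − 128.8| = 3.99 Hz.

3.99 Hz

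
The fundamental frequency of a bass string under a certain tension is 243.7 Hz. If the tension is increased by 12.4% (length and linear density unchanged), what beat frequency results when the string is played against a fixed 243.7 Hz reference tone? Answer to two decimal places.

For a string, f ∝ √T, so the new frequency is 243.7·√1.124 = 258.3680 Hz.
f_beat = |258.3680 − 243.7| = 14.67 Hz.

14.67 Hz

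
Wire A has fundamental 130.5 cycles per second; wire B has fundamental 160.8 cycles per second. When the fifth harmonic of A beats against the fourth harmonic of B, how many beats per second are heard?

9.3 Hz

Fifth harmonic of the first: 5·130.5 = 652.5 Hz.
Fourth harmonic of the second: 4·160.8 = 643.2 Hz.
f_beat = |652.5 − 643.2| = 9.3 Hz.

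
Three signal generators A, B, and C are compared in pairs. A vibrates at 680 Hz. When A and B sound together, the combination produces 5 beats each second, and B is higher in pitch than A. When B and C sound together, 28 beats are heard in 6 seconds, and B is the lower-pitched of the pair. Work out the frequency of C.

689.6667 Hz

B is above A, so f_B = 680 + 5 = 685 Hz.
B–C: Beat frequency = 28/6 = 4.6667 Hz.
C is above B, so f_C = 685 + 4.6667 = 689.6667 Hz.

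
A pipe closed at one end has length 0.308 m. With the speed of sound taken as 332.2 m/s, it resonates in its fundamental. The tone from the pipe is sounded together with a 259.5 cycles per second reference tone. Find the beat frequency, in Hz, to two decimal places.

Closed pipe (odd harmonics): f_n = n·v/(4L) = 1·332.2/(4·0.308) = 269.6429 Hz.
f_beat = |269.6429 − 259.5| = 10.14 Hz.

10.14 Hz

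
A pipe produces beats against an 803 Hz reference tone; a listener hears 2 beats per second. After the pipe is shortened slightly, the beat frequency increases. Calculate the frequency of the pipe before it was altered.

805 Hz

|f − 803| = 2, so the pipe was at either 801 Hz or 805 Hz.
A shorter pipe has a higher fundamental; the adjustment raises the pipe's frequency.
The beat rate rose, so the adjustment moved the pipe further from 803 Hz — it was already above the reference.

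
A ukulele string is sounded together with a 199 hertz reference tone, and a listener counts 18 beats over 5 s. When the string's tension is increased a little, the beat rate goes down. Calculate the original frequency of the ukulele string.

195.4 Hz

Beat frequency = 18/5 = 3.6 Hz.
|f − 199| = 3.6, so the ukulele string was at either 195.4 Hz or 202.6 Hz.
Higher tension means higher frequency; the adjustment raises the ukulele string's frequency.
The beat rate fell, so the adjustment moved the ukulele string toward 199 Hz — it must have started below the reference.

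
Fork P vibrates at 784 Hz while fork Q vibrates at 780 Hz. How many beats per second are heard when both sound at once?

Beats arise from superposition of two nearby frequencies; the beat rate is |f₁ − f₂|.
|784 − 780| = 4 Hz.

4 Hz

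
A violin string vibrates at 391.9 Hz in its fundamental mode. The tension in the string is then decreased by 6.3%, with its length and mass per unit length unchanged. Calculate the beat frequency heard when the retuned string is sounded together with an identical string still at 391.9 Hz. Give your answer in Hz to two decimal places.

For a string, f ∝ √T, so the new frequency is 391.9·√0.937 = 379.3543 Hz.
f_beat = |379.3543 − 391.9| = 12.55 Hz.

12.55 Hz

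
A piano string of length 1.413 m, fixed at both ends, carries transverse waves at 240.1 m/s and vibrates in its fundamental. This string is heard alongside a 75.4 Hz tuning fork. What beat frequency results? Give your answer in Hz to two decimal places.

9.56 Hz

For a string fixed at both ends, f_n = n·v/(2L) = 1·240.1/(2·1.413) = 84.9611 Hz.
f_beat = |84.9611 − 75.4| = 9.56 Hz.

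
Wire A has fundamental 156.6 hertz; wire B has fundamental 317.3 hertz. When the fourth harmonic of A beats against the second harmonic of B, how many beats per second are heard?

Fourth harmonic of the first: 4·156.6 = 626.4 Hz.
Second harmonic of the second: 2·317.3 = 634.6 Hz.
f_beat = |626.4 − 634.6| = 8.2 Hz.

8.2 Hz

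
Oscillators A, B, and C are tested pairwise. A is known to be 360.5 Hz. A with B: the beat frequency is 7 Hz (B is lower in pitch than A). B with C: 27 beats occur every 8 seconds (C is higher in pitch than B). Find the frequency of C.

B is below A, so f_B = 360.5 − 7 = 353.5 Hz.
B–C: Beat frequency = 27/8 = 3.375 Hz.
C is above B, so f_C = 353.5 + 3.375 = 356.875 Hz.

356.875 Hz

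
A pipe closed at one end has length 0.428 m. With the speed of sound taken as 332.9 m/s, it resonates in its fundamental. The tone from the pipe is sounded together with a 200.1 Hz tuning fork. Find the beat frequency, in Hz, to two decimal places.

5.65 Hz

Closed pipe (odd harmonics): f_n = n·v/(4L) = 1·332.9/(4·0.428) = 194.4509 Hz.
f_beat = |194.4509 − 200.1| = 5.65 Hz.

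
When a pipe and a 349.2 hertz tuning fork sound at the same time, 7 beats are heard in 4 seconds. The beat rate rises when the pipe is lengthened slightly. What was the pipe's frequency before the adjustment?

Beat frequency = 7/4 = 1.75 Hz.
|f − 349.2| = 1.75, so the pipe was at either 347.45 Hz or 350.95 Hz.
A longer pipe has a lower fundamental; the adjustment lowers the pipe's frequency.
The beat rate rose, so the adjustment moved the pipe further from 349.2 Hz — it was already below the reference.

347.45 Hz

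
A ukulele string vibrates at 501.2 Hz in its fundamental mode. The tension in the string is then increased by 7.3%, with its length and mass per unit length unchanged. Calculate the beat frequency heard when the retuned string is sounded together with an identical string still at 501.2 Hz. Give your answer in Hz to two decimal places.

17.97 Hz

For a string, f ∝ √T, so the new frequency is 501.2·√1.073 = 519.1716 Hz.
f_beat = |519.1716 − 501.2| = 17.97 Hz.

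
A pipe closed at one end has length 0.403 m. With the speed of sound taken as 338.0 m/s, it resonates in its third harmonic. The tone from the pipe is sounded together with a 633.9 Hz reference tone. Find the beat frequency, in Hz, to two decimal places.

Closed pipe (odd harmonics): f_n = n·v/(4L) = 3·338.0/(4·0.403) = 629.0323 Hz.
f_beat = |629.0323 − 633.9| = 4.87 Hz.

4.87 Hz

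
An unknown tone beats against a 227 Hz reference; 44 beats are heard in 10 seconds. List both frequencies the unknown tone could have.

Beat frequency = 44/10 = 4.4 Hz.
|f − 227| = 4.4, so f = 227 ± 4.4.

222.6 Hz or 231.4 Hz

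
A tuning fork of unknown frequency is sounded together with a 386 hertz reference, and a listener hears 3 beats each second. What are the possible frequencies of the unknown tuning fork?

|f − 386| = 3, so f = 386 ± 3.

383 Hz or 389 Hz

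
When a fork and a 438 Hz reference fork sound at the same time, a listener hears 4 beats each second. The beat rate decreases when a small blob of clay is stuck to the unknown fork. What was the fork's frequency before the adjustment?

|f − 438| = 4, so the fork was at either 434 Hz or 442 Hz.
Adding mass to a fork lowers its frequency; the adjustment lowers the fork's frequency.
The beat rate fell, so the adjustment moved the fork toward 438 Hz — it must have started above the reference.

442 Hz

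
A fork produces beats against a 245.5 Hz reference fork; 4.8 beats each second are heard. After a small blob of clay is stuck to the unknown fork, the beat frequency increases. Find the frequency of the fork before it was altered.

|f − 245.5| = 4.8, so the fork was at either 240.7 Hz or 250.3 Hz.
Adding mass to a fork lowers its frequency; the adjustment lowers the fork's frequency.
The beat rate rose, so the adjustment moved the fork further from 245.5 Hz — it was already below the reference.

240.7 Hz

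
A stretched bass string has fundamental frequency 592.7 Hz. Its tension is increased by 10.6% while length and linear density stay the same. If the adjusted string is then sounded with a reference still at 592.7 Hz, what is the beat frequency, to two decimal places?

30.62 Hz

For a string, f ∝ √T, so the new frequency is 592.7·√1.106 = 623.3221 Hz.
f_beat = |623.3221 − 592.7| = 30.62 Hz.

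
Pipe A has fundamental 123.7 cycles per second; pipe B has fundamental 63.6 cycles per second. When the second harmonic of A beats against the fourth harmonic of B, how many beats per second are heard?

Second harmonic of the first: 2·123.7 = 247.4 Hz.
Fourth harmonic of the second: 4·63.6 = 254.4 Hz.
f_beat = |247.4 − 254.4| = 7.0 Hz.

7.0 Hz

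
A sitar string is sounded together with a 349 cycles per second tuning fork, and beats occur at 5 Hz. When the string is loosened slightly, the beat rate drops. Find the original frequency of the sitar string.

354 Hz

|f − 349| = 5, so the sitar string was at either 344 Hz or 354 Hz.
Reducing tension lowers a string's frequency; the adjustment lowers the sitar string's frequency.
The beat rate fell, so the adjustment moved the sitar string toward 349 Hz — it must have started above the reference.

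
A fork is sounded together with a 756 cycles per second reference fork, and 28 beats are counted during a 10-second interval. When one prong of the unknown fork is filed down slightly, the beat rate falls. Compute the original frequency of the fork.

Beat frequency = 28/10 = 2.8 Hz.
|f − 756| = 2.8, so the fork was at either 753.2 Hz or 758.8 Hz.
Filing a prong removes mass and raises the fork's frequency; the adjustment raises the fork's frequency.
The beat rate fell, so the adjustment moved the fork toward 756 Hz — it must have started below the reference.

753.2 Hz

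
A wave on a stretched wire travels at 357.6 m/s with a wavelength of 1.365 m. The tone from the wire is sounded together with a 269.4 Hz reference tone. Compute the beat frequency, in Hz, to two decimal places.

7.42 Hz

Source frequency f = v/λ = 357.6/1.365 = 261.9780 Hz.
f_beat = |261.9780 − 269.4| = 7.42 Hz.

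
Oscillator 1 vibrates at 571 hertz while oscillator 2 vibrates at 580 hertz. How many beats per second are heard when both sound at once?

9 Hz

The beat frequency equals the magnitude of the frequency difference.
|571 − 580| = 9 Hz.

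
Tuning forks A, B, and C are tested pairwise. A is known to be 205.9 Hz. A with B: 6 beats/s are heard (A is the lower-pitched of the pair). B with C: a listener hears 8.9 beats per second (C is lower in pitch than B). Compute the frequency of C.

203 Hz

B is above A, so f_B = 205.9 + 6 = 211.9 Hz.
C is below B, so f_C = 211.9 − 8.9 = 203 Hz.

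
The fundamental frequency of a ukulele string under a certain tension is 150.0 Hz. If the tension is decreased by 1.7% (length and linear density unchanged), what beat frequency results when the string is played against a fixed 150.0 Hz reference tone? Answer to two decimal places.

For a string, f ∝ √T, so the new frequency is 150.0·√0.983 = 148.7195 Hz.
f_beat = |148.7195 − 150.0| = 1.28 Hz.

1.28 Hz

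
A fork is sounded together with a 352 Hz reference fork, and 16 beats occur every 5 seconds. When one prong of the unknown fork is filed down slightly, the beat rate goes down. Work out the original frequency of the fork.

Beat frequency = 16/5 = 3.2 Hz.
|f − 352| = 3.2, so the fork was at either 348.8 Hz or 355.2 Hz.
Filing a prong removes mass and raises the fork's frequency; the adjustment raises the fork's frequency.
The beat rate fell, so the adjustment moved the fork toward 352 Hz — it must have started below the reference.

348.8 Hz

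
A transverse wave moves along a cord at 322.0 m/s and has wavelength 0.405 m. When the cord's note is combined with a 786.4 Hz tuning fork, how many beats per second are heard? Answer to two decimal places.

8.66 Hz

Source frequency f = v/λ = 322.0/0.405 = 795.0617 Hz.
f_beat = |795.0617 − 786.4| = 8.66 Hz.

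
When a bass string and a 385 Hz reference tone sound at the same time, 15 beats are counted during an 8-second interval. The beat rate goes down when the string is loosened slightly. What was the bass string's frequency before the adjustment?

386.875 Hz

Beat frequency = 15/8 = 1.875 Hz.
|f − 385| = 1.875, so the bass string was at either 383.125 Hz or 386.875 Hz.
Reducing tension lowers a string's frequency; the adjustment lowers the bass string's frequency.
The beat rate fell, so the adjustment moved the bass string toward 385 Hz — it must have started above the reference.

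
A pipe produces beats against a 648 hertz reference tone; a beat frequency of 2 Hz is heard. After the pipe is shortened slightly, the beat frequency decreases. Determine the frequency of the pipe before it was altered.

646 Hz

|f − 648| = 2, so the pipe was at either 646 Hz or 650 Hz.
A shorter pipe has a higher fundamental; the adjustment raises the pipe's frequency.
The beat rate fell, so the adjustment moved the pipe toward 648 Hz — it must have started below the reference.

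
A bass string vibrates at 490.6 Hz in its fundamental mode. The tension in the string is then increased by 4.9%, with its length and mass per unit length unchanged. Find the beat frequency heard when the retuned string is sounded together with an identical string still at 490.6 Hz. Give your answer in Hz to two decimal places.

11.88 Hz

For a string, f ∝ √T, so the new frequency is 490.6·√1.049 = 502.4760 Hz.
f_beat = |502.4760 − 490.6| = 11.88 Hz.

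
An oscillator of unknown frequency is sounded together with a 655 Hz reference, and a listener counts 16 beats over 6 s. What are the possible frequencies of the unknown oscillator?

Beat frequency = 16/6 = 2.6667 Hz.
|f − 655| = 2.6667, so f = 655 ± 2.6667.

652.3333 Hz or 657.6667 Hz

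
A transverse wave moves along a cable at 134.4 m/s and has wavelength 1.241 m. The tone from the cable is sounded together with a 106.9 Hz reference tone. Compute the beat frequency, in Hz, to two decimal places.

Source frequency f = v/λ = 134.4/1.241 = 108.2998 Hz.
f_beat = |108.2998 − 106.9| = 1.40 Hz.

1.40 Hz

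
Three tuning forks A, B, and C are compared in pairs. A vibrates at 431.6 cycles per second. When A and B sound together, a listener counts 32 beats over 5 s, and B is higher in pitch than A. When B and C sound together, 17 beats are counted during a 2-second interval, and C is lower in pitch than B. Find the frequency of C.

429.5 Hz

A–B: Beat frequency = 32/5 = 6.4 Hz.
B is above A, so f_B = 431.6 + 6.4 = 438 Hz.
B–C: Beat frequency = 17/2 = 8.5 Hz.
C is below B, so f_C = 438 − 8.5 = 429.5 Hz.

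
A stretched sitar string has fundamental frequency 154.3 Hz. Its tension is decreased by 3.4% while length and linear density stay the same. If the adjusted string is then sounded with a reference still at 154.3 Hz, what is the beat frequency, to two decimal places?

For a string, f ∝ √T, so the new frequency is 154.3·√0.966 = 151.6542 Hz.
f_beat = |151.6542 − 154.3| = 2.65 Hz.

2.65 Hz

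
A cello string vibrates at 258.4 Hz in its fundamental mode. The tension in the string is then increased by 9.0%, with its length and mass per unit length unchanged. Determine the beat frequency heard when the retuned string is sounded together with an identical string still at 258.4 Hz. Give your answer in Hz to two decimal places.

For a string, f ∝ √T, so the new frequency is 258.4·√1.090 = 269.7775 Hz.
f_beat = |269.7775 − 258.4| = 11.38 Hz.

11.38 Hz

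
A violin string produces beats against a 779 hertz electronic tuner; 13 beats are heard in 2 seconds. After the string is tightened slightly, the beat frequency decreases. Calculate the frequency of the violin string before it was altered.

772.5 Hz

Beat frequency = 13/2 = 6.5 Hz.
|f − 779| = 6.5, so the violin string was at either 772.5 Hz or 785.5 Hz.
Increasing tension raises a string's frequency; the adjustment raises the violin string's frequency.
The beat rate fell, so the adjustment moved the violin string toward 779 Hz — it must have started below the reference.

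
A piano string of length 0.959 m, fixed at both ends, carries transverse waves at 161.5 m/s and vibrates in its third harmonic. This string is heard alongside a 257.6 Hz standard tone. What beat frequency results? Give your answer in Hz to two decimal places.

For a string fixed at both ends, f_n = n·v/(2L) = 3·161.5/(2·0.959) = 252.6069 Hz.
f_beat = |252.6069 − 257.6| = 4.99 Hz.

4.99 Hz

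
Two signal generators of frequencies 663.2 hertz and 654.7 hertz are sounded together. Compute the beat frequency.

The beat frequency equals the magnitude of the frequency difference.
|663.2 − 654.7| = 8.5 Hz.

8.5 Hz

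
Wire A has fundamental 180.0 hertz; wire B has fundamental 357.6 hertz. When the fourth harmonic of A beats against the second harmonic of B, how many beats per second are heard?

Fourth harmonic of the first: 4·180.0 = 720.0 Hz.
Second harmonic of the second: 2·357.6 = 715.2 Hz.
f_beat = |720.0 − 715.2| = 4.8 Hz.

4.8 Hz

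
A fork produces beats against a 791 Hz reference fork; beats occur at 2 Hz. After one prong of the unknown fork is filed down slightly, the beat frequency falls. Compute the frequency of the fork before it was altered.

|f − 791| = 2, so the fork was at either 789 Hz or 793 Hz.
Filing a prong removes mass and raises the fork's frequency; the adjustment raises the fork's frequency.
The beat rate fell, so the adjustment moved the fork toward 791 Hz — it must have started below the reference.

789 Hz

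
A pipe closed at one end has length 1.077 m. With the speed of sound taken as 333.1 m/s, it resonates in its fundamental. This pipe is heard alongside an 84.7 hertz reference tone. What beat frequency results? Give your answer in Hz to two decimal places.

7.38 Hz

Closed pipe (odd harmonics): f_n = n·v/(4L) = 1·333.1/(4·1.077) = 77.3213 Hz.
f_beat = |77.3213 − 84.7| = 7.38 Hz.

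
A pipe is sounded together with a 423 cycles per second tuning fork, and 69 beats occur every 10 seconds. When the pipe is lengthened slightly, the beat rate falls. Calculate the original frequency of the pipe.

429.9 Hz

Beat frequency = 69/10 = 6.9 Hz.
|f − 423| = 6.9, so the pipe was at either 416.1 Hz or 429.9 Hz.
A longer pipe has a lower fundamental; the adjustment lowers the pipe's frequency.
The beat rate fell, so the adjustment moved the pipe toward 423 Hz — it must have started above the reference.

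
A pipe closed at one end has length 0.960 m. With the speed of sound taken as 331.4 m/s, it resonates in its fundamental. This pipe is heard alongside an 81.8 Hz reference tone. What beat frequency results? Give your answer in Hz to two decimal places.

Closed pipe (odd harmonics): f_n = n·v/(4L) = 1·331.4/(4·0.960) = 86.3021 Hz.
f_beat = |86.3021 − 81.8| = 4.50 Hz.

4.50 Hz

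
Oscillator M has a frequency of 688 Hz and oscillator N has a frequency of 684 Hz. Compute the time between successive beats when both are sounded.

f_beat = |688 − 684| = 4 Hz.
Beat period T = 1 / f_beat = 1 / 4 s.

0.250 s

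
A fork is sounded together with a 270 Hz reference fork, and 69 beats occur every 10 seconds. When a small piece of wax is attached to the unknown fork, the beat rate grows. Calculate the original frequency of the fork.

263.1 Hz

Beat frequency = 69/10 = 6.9 Hz.
|f − 270| = 6.9, so the fork was at either 263.1 Hz or 276.9 Hz.
Loading a fork with wax lowers its frequency; the adjustment lowers the fork's frequency.
The beat rate rose, so the adjustment moved the fork further from 270 Hz — it was already below the reference.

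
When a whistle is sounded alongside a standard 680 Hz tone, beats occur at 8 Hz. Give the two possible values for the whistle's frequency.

672 Hz or 688 Hz

|f − 680| = 8, so f = 680 ± 8.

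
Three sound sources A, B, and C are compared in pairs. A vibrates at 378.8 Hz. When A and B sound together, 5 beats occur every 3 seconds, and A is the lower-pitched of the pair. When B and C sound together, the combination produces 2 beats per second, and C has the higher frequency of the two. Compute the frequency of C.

A–B: Beat frequency = 5/3 = 1.6667 Hz.
B is above A, so f_B = 378.8 + 1.6667 = 380.4667 Hz.
C is above B, so f_C = 380.4667 + 2 = 382.4667 Hz.

382.4667 Hz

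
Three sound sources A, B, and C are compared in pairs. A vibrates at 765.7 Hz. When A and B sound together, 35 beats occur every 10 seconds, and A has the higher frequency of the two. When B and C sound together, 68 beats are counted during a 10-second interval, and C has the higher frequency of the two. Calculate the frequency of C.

A–B: Beat frequency = 35/10 = 3.5 Hz.
B is below A, so f_B = 765.7 − 3.5 = 762.2 Hz.
B–C: Beat frequency = 68/10 = 6.8 Hz.
C is above B, so f_C = 762.2 + 6.8 = 769 Hz.

769 Hz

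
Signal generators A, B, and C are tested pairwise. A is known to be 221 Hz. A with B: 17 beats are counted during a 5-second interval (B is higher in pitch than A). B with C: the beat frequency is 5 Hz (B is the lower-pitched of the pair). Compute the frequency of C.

A–B: Beat frequency = 17/5 = 3.4 Hz.
B is above A, so f_B = 221 + 3.4 = 224.4 Hz.
C is above B, so f_C = 224.4 + 5 = 229.4 Hz.

229.4 Hz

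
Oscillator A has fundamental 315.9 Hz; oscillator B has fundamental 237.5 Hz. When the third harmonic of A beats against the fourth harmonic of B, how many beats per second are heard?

Third harmonic of the first: 3·315.9 = 947.7 Hz.
Fourth harmonic of the second: 4·237.5 = 950.0 Hz.
f_beat = |947.7 − 950.0| = 2.3 Hz.

2.3 Hz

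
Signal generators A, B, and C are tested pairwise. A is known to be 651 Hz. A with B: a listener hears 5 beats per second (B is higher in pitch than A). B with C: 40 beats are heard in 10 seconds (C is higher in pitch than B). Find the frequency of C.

660 Hz

B is above A, so f_B = 651 + 5 = 656 Hz.
B–C: Beat frequency = 40/10 = 4 Hz.
C is above B, so f_C = 656 + 4 = 660 Hz.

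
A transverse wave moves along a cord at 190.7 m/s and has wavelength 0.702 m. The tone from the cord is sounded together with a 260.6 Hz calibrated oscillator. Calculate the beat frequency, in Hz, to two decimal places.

11.05 Hz

Source frequency f = v/λ = 190.7/0.702 = 271.6524 Hz.
f_beat = |271.6524 − 260.6| = 11.05 Hz.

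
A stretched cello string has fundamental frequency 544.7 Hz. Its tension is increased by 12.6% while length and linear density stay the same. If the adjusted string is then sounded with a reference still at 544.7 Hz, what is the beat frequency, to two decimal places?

33.30 Hz

For a string, f ∝ √T, so the new frequency is 544.7·√1.126 = 577.9983 Hz.
f_beat = |577.9983 − 544.7| = 33.30 Hz.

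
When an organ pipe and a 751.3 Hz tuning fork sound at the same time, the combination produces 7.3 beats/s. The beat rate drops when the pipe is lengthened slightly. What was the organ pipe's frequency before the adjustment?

758.6 Hz

|f − 751.3| = 7.3, so the organ pipe was at either 744 Hz or 758.6 Hz.
A longer pipe has a lower fundamental; the adjustment lowers the organ pipe's frequency.
The beat rate fell, so the adjustment moved the organ pipe toward 751.3 Hz — it must have started above the reference.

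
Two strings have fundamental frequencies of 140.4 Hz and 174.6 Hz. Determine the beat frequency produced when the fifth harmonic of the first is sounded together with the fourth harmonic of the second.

Fifth harmonic of the first: 5·140.4 = 702.0 Hz.
Fourth harmonic of the second: 4·174.6 = 698.4 Hz.
f_beat = |702.0 − 698.4| = 3.6 Hz.

3.6 Hz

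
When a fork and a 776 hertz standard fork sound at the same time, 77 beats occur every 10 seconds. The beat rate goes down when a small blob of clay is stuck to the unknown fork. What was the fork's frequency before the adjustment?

Beat frequency = 77/10 = 7.7 Hz.
|f − 776| = 7.7, so the fork was at either 768.3 Hz or 783.7 Hz.
Adding mass to a fork lowers its frequency; the adjustment lowers the fork's frequency.
The beat rate fell, so the adjustment moved the fork toward 776 Hz — it must have started above the reference.

783.7 Hz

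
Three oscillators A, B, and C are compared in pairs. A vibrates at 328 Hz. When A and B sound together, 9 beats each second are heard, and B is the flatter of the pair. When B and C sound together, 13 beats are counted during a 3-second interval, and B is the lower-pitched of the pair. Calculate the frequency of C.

B is below A, so f_B = 328 − 9 = 319 Hz.
B–C: Beat frequency = 13/3 = 4.3333 Hz.
C is above B, so f_C = 319 + 4.3333 = 323.3333 Hz.

323.3333 Hz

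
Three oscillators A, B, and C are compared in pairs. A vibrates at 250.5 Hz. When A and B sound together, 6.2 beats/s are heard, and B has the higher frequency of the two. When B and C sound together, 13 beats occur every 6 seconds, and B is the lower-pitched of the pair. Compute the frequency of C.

258.8667 Hz

B is above A, so f_B = 250.5 + 6.2 = 256.7 Hz.
B–C: Beat frequency = 13/6 = 2.1667 Hz.
C is above B, so f_C = 256.7 + 2.1667 = 258.8667 Hz.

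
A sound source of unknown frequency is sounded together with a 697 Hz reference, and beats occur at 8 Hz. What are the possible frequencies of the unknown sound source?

|f − 697| = 8, so f = 697 ± 8.

689 Hz or 705 Hz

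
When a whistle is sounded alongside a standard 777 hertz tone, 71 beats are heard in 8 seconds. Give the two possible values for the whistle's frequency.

768.125 Hz or 785.875 Hz

Beat frequency = 71/8 = 8.875 Hz.
|f − 777| = 8.875, so f = 777 ± 8.875.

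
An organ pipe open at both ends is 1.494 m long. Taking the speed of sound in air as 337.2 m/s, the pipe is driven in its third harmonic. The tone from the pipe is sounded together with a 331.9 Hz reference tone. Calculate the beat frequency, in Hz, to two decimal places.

Open pipe: f_n = n·v/(2L) = 3·337.2/(2·1.494) = 338.5542 Hz.
f_beat = |338.5542 − 331.9| = 6.65 Hz.

6.65 Hz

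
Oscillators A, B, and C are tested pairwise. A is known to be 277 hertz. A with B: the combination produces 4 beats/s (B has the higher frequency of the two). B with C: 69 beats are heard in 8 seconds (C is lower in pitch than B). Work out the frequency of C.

B is above A, so f_B = 277 + 4 = 281 Hz.
B–C: Beat frequency = 69/8 = 8.625 Hz.
C is below B, so f_C = 281 − 8.625 = 272.375 Hz.

272.375 Hz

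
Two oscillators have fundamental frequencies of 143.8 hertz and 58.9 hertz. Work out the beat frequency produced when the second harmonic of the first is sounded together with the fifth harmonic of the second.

Second harmonic of the first: 2·143.8 = 287.6 Hz.
Fifth harmonic of the second: 5·58.9 = 294.5 Hz.
f_beat = |287.6 − 294.5| = 6.9 Hz.

6.9 Hz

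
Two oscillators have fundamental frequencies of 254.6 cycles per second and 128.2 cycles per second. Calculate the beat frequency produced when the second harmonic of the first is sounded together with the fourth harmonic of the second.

3.6 Hz

Second harmonic of the first: 2·254.6 = 509.2 Hz.
Fourth harmonic of the second: 4·128.2 = 512.8 Hz.
f_beat = |509.2 − 512.8| = 3.6 Hz.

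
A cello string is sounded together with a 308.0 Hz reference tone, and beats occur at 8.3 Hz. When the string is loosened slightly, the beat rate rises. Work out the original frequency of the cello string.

299.7 Hz

|f − 308.0| = 8.3, so the cello string was at either 299.7 Hz or 316.3 Hz.
Reducing tension lowers a string's frequency; the adjustment lowers the cello string's frequency.
The beat rate rose, so the adjustment moved the cello string further from 308.0 Hz — it was already below the reference.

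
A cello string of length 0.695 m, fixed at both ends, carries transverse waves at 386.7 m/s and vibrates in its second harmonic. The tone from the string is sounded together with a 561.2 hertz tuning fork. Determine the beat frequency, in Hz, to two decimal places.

For a string fixed at both ends, f_n = n·v/(2L) = 2·386.7/(2·0.695) = 556.4029 Hz.
f_beat = |556.4029 − 561.2| = 4.80 Hz.

4.80 Hz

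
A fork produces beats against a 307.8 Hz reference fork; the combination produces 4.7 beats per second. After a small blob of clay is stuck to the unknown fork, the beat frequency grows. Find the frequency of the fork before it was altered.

|f − 307.8| = 4.7, so the fork was at either 303.1 Hz or 312.5 Hz.
Adding mass to a fork lowers its frequency; the adjustment lowers the fork's frequency.
The beat rate rose, so the adjustment moved the fork further from 307.8 Hz — it was already below the reference.

303.1 Hz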